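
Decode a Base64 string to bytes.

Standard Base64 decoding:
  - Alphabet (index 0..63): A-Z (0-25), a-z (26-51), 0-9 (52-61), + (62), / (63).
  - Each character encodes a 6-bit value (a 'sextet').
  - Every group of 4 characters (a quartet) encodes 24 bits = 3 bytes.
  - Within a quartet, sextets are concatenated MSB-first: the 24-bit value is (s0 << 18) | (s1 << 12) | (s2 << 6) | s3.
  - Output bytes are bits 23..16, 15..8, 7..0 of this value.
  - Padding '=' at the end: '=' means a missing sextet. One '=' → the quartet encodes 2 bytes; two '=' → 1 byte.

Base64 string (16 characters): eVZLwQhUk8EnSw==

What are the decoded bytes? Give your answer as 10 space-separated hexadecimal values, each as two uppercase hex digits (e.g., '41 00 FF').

Answer: 79 56 4B C1 08 54 93 C1 27 4B

Derivation:
After char 0 ('e'=30): chars_in_quartet=1 acc=0x1E bytes_emitted=0
After char 1 ('V'=21): chars_in_quartet=2 acc=0x795 bytes_emitted=0
After char 2 ('Z'=25): chars_in_quartet=3 acc=0x1E559 bytes_emitted=0
After char 3 ('L'=11): chars_in_quartet=4 acc=0x79564B -> emit 79 56 4B, reset; bytes_emitted=3
After char 4 ('w'=48): chars_in_quartet=1 acc=0x30 bytes_emitted=3
After char 5 ('Q'=16): chars_in_quartet=2 acc=0xC10 bytes_emitted=3
After char 6 ('h'=33): chars_in_quartet=3 acc=0x30421 bytes_emitted=3
After char 7 ('U'=20): chars_in_quartet=4 acc=0xC10854 -> emit C1 08 54, reset; bytes_emitted=6
After char 8 ('k'=36): chars_in_quartet=1 acc=0x24 bytes_emitted=6
After char 9 ('8'=60): chars_in_quartet=2 acc=0x93C bytes_emitted=6
After char 10 ('E'=4): chars_in_quartet=3 acc=0x24F04 bytes_emitted=6
After char 11 ('n'=39): chars_in_quartet=4 acc=0x93C127 -> emit 93 C1 27, reset; bytes_emitted=9
After char 12 ('S'=18): chars_in_quartet=1 acc=0x12 bytes_emitted=9
After char 13 ('w'=48): chars_in_quartet=2 acc=0x4B0 bytes_emitted=9
Padding '==': partial quartet acc=0x4B0 -> emit 4B; bytes_emitted=10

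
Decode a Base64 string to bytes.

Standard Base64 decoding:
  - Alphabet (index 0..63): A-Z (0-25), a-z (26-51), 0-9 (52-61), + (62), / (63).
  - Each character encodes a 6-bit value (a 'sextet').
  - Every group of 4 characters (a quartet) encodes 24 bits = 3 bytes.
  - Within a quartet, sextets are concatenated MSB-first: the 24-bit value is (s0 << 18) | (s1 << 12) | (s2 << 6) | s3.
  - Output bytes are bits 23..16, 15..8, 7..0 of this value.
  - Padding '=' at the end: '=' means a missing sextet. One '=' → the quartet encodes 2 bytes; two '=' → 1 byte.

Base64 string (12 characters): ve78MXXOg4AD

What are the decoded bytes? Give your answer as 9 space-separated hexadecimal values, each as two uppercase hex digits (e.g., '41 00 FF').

After char 0 ('v'=47): chars_in_quartet=1 acc=0x2F bytes_emitted=0
After char 1 ('e'=30): chars_in_quartet=2 acc=0xBDE bytes_emitted=0
After char 2 ('7'=59): chars_in_quartet=3 acc=0x2F7BB bytes_emitted=0
After char 3 ('8'=60): chars_in_quartet=4 acc=0xBDEEFC -> emit BD EE FC, reset; bytes_emitted=3
After char 4 ('M'=12): chars_in_quartet=1 acc=0xC bytes_emitted=3
After char 5 ('X'=23): chars_in_quartet=2 acc=0x317 bytes_emitted=3
After char 6 ('X'=23): chars_in_quartet=3 acc=0xC5D7 bytes_emitted=3
After char 7 ('O'=14): chars_in_quartet=4 acc=0x3175CE -> emit 31 75 CE, reset; bytes_emitted=6
After char 8 ('g'=32): chars_in_quartet=1 acc=0x20 bytes_emitted=6
After char 9 ('4'=56): chars_in_quartet=2 acc=0x838 bytes_emitted=6
After char 10 ('A'=0): chars_in_quartet=3 acc=0x20E00 bytes_emitted=6
After char 11 ('D'=3): chars_in_quartet=4 acc=0x838003 -> emit 83 80 03, reset; bytes_emitted=9

Answer: BD EE FC 31 75 CE 83 80 03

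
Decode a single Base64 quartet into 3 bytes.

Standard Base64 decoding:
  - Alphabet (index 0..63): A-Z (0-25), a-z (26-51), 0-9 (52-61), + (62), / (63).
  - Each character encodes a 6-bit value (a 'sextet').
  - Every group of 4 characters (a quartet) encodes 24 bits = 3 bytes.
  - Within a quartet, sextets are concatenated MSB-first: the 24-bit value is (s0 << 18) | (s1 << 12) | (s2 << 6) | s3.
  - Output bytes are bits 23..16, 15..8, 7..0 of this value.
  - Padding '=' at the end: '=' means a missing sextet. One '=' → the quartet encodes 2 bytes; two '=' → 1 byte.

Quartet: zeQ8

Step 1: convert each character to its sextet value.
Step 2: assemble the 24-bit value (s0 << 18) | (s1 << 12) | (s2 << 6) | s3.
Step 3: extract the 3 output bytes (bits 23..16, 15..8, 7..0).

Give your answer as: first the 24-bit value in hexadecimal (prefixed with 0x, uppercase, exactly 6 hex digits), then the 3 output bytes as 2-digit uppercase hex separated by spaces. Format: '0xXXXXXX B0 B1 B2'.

Sextets: z=51, e=30, Q=16, 8=60
24-bit: (51<<18) | (30<<12) | (16<<6) | 60
      = 0xCC0000 | 0x01E000 | 0x000400 | 0x00003C
      = 0xCDE43C
Bytes: (v>>16)&0xFF=CD, (v>>8)&0xFF=E4, v&0xFF=3C

Answer: 0xCDE43C CD E4 3C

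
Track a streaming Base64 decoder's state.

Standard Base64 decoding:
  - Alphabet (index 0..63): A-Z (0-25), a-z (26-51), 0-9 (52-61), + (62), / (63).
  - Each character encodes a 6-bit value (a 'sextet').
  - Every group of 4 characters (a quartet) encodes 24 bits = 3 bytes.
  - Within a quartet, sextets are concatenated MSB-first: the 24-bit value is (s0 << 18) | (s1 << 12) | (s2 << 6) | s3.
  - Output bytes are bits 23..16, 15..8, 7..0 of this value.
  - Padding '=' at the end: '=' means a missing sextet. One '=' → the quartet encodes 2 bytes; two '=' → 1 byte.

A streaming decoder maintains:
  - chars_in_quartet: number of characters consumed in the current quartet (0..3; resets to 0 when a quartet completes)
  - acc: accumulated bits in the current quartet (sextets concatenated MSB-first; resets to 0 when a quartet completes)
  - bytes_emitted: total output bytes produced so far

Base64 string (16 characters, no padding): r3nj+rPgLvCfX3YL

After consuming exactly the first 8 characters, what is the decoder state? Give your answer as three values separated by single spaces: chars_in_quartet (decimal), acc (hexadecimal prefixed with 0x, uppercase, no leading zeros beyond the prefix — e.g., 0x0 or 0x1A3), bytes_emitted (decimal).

Answer: 0 0x0 6

Derivation:
After char 0 ('r'=43): chars_in_quartet=1 acc=0x2B bytes_emitted=0
After char 1 ('3'=55): chars_in_quartet=2 acc=0xAF7 bytes_emitted=0
After char 2 ('n'=39): chars_in_quartet=3 acc=0x2BDE7 bytes_emitted=0
After char 3 ('j'=35): chars_in_quartet=4 acc=0xAF79E3 -> emit AF 79 E3, reset; bytes_emitted=3
After char 4 ('+'=62): chars_in_quartet=1 acc=0x3E bytes_emitted=3
After char 5 ('r'=43): chars_in_quartet=2 acc=0xFAB bytes_emitted=3
After char 6 ('P'=15): chars_in_quartet=3 acc=0x3EACF bytes_emitted=3
After char 7 ('g'=32): chars_in_quartet=4 acc=0xFAB3E0 -> emit FA B3 E0, reset; bytes_emitted=6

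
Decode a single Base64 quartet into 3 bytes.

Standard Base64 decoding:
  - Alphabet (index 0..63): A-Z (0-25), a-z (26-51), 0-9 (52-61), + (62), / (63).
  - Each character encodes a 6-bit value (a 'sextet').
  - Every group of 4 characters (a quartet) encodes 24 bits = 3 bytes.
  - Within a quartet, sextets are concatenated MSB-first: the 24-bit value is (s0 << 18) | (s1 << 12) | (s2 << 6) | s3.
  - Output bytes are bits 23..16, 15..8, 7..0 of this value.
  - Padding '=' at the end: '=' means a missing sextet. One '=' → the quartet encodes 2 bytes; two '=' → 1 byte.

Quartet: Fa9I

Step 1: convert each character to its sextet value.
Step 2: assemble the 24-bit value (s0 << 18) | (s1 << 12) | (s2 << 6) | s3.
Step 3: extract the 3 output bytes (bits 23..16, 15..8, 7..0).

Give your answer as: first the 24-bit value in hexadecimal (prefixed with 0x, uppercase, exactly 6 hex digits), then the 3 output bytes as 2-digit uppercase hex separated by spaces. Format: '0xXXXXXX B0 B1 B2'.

Sextets: F=5, a=26, 9=61, I=8
24-bit: (5<<18) | (26<<12) | (61<<6) | 8
      = 0x140000 | 0x01A000 | 0x000F40 | 0x000008
      = 0x15AF48
Bytes: (v>>16)&0xFF=15, (v>>8)&0xFF=AF, v&0xFF=48

Answer: 0x15AF48 15 AF 48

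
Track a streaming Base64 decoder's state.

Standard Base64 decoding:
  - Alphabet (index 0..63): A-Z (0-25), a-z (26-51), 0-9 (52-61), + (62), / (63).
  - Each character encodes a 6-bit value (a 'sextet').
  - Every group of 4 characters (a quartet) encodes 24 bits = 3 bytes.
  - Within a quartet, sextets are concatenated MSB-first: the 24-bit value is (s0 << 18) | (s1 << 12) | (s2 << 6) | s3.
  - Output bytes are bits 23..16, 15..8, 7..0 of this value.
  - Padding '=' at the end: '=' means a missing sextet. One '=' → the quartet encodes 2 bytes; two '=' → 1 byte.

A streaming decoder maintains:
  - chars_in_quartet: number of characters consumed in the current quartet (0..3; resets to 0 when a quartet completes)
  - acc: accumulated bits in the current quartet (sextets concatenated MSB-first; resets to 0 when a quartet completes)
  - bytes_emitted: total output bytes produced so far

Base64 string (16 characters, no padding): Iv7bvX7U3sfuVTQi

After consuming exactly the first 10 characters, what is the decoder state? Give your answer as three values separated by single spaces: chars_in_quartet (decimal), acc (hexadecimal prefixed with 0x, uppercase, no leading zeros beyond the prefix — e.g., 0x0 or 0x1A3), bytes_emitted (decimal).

After char 0 ('I'=8): chars_in_quartet=1 acc=0x8 bytes_emitted=0
After char 1 ('v'=47): chars_in_quartet=2 acc=0x22F bytes_emitted=0
After char 2 ('7'=59): chars_in_quartet=3 acc=0x8BFB bytes_emitted=0
After char 3 ('b'=27): chars_in_quartet=4 acc=0x22FEDB -> emit 22 FE DB, reset; bytes_emitted=3
After char 4 ('v'=47): chars_in_quartet=1 acc=0x2F bytes_emitted=3
After char 5 ('X'=23): chars_in_quartet=2 acc=0xBD7 bytes_emitted=3
After char 6 ('7'=59): chars_in_quartet=3 acc=0x2F5FB bytes_emitted=3
After char 7 ('U'=20): chars_in_quartet=4 acc=0xBD7ED4 -> emit BD 7E D4, reset; bytes_emitted=6
After char 8 ('3'=55): chars_in_quartet=1 acc=0x37 bytes_emitted=6
After char 9 ('s'=44): chars_in_quartet=2 acc=0xDEC bytes_emitted=6

Answer: 2 0xDEC 6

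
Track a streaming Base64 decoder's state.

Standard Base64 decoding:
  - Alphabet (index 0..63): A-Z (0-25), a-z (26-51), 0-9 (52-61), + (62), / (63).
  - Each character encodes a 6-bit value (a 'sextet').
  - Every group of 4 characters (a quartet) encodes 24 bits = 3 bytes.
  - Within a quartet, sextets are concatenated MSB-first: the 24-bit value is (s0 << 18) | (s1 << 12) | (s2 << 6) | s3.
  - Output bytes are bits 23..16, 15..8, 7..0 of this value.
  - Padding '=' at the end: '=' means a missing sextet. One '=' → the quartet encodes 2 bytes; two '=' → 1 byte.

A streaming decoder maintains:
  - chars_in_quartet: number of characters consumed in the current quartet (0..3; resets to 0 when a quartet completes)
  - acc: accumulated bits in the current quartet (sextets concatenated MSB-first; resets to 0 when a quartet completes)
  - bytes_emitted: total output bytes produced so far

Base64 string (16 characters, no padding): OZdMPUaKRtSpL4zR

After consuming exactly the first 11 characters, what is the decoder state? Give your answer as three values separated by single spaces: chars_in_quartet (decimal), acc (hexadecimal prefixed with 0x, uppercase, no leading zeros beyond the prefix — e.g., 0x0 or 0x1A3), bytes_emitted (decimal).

Answer: 3 0x11B52 6

Derivation:
After char 0 ('O'=14): chars_in_quartet=1 acc=0xE bytes_emitted=0
After char 1 ('Z'=25): chars_in_quartet=2 acc=0x399 bytes_emitted=0
After char 2 ('d'=29): chars_in_quartet=3 acc=0xE65D bytes_emitted=0
After char 3 ('M'=12): chars_in_quartet=4 acc=0x39974C -> emit 39 97 4C, reset; bytes_emitted=3
After char 4 ('P'=15): chars_in_quartet=1 acc=0xF bytes_emitted=3
After char 5 ('U'=20): chars_in_quartet=2 acc=0x3D4 bytes_emitted=3
After char 6 ('a'=26): chars_in_quartet=3 acc=0xF51A bytes_emitted=3
After char 7 ('K'=10): chars_in_quartet=4 acc=0x3D468A -> emit 3D 46 8A, reset; bytes_emitted=6
After char 8 ('R'=17): chars_in_quartet=1 acc=0x11 bytes_emitted=6
After char 9 ('t'=45): chars_in_quartet=2 acc=0x46D bytes_emitted=6
After char 10 ('S'=18): chars_in_quartet=3 acc=0x11B52 bytes_emitted=6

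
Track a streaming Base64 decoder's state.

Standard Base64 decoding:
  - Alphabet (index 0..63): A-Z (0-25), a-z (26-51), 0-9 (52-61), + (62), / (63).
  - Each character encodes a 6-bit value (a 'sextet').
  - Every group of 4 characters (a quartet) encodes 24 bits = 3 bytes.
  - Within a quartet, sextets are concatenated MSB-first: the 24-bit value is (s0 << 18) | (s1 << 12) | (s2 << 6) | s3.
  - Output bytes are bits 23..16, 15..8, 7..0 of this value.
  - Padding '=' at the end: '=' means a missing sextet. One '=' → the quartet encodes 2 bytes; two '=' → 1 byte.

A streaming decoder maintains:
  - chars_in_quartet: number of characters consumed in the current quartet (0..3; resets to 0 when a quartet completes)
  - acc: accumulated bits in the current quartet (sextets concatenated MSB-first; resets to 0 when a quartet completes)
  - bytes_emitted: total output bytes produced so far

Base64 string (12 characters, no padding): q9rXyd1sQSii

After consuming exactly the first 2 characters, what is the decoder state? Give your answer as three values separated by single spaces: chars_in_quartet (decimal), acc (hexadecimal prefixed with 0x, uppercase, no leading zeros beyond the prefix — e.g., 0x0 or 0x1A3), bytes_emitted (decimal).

Answer: 2 0xABD 0

Derivation:
After char 0 ('q'=42): chars_in_quartet=1 acc=0x2A bytes_emitted=0
After char 1 ('9'=61): chars_in_quartet=2 acc=0xABD bytes_emitted=0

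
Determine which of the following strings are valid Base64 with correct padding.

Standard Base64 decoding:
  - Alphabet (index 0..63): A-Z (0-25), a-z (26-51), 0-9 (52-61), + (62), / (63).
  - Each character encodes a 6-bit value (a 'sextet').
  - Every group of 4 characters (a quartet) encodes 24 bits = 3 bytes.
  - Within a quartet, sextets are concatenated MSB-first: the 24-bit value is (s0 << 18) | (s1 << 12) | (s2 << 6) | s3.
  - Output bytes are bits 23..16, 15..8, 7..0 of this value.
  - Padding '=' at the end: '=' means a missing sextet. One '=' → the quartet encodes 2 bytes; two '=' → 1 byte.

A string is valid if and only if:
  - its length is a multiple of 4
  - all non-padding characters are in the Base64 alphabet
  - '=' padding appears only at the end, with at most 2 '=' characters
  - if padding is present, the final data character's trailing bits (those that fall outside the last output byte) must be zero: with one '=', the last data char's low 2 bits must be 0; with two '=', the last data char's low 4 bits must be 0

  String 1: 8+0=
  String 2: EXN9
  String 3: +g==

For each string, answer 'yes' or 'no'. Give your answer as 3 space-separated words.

String 1: '8+0=' → valid
String 2: 'EXN9' → valid
String 3: '+g==' → valid

Answer: yes yes yes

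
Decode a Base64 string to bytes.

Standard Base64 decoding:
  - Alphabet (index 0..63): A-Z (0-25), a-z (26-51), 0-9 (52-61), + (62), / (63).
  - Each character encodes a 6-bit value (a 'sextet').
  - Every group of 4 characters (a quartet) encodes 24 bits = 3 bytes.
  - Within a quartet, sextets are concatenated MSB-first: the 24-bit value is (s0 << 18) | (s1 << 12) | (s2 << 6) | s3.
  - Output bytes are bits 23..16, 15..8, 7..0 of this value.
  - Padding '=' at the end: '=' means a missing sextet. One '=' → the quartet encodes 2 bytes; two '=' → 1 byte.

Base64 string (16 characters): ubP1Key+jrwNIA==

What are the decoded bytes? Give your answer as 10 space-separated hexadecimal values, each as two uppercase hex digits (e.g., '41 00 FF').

Answer: B9 B3 F5 29 EC BE 8E BC 0D 20

Derivation:
After char 0 ('u'=46): chars_in_quartet=1 acc=0x2E bytes_emitted=0
After char 1 ('b'=27): chars_in_quartet=2 acc=0xB9B bytes_emitted=0
After char 2 ('P'=15): chars_in_quartet=3 acc=0x2E6CF bytes_emitted=0
After char 3 ('1'=53): chars_in_quartet=4 acc=0xB9B3F5 -> emit B9 B3 F5, reset; bytes_emitted=3
After char 4 ('K'=10): chars_in_quartet=1 acc=0xA bytes_emitted=3
After char 5 ('e'=30): chars_in_quartet=2 acc=0x29E bytes_emitted=3
After char 6 ('y'=50): chars_in_quartet=3 acc=0xA7B2 bytes_emitted=3
After char 7 ('+'=62): chars_in_quartet=4 acc=0x29ECBE -> emit 29 EC BE, reset; bytes_emitted=6
After char 8 ('j'=35): chars_in_quartet=1 acc=0x23 bytes_emitted=6
After char 9 ('r'=43): chars_in_quartet=2 acc=0x8EB bytes_emitted=6
After char 10 ('w'=48): chars_in_quartet=3 acc=0x23AF0 bytes_emitted=6
After char 11 ('N'=13): chars_in_quartet=4 acc=0x8EBC0D -> emit 8E BC 0D, reset; bytes_emitted=9
After char 12 ('I'=8): chars_in_quartet=1 acc=0x8 bytes_emitted=9
After char 13 ('A'=0): chars_in_quartet=2 acc=0x200 bytes_emitted=9
Padding '==': partial quartet acc=0x200 -> emit 20; bytes_emitted=10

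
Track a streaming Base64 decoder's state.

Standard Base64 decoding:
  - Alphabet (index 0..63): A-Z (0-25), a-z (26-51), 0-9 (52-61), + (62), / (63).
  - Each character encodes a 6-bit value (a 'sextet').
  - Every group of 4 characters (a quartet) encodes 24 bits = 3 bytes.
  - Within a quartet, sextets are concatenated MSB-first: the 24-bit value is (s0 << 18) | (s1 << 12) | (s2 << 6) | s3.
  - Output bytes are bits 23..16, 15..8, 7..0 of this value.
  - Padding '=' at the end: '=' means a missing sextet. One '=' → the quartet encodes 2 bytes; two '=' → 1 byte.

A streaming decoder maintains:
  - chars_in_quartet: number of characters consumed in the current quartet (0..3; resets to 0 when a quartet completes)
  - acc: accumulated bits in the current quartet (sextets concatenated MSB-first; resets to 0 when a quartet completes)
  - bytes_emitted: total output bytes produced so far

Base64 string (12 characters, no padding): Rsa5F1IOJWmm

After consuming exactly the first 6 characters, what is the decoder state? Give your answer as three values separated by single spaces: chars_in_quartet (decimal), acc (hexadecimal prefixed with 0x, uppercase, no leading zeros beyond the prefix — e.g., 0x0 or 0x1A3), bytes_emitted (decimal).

Answer: 2 0x175 3

Derivation:
After char 0 ('R'=17): chars_in_quartet=1 acc=0x11 bytes_emitted=0
After char 1 ('s'=44): chars_in_quartet=2 acc=0x46C bytes_emitted=0
After char 2 ('a'=26): chars_in_quartet=3 acc=0x11B1A bytes_emitted=0
After char 3 ('5'=57): chars_in_quartet=4 acc=0x46C6B9 -> emit 46 C6 B9, reset; bytes_emitted=3
After char 4 ('F'=5): chars_in_quartet=1 acc=0x5 bytes_emitted=3
After char 5 ('1'=53): chars_in_quartet=2 acc=0x175 bytes_emitted=3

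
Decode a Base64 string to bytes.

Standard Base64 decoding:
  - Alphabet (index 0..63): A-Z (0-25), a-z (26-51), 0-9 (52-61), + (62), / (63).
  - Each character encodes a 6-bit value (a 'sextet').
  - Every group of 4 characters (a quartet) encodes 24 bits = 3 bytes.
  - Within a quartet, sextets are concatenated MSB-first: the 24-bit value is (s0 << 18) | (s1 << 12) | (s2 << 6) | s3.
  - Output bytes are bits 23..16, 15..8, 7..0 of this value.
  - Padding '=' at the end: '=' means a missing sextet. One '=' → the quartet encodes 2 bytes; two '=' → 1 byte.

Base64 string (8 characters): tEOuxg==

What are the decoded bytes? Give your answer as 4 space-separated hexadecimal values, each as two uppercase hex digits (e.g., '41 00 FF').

After char 0 ('t'=45): chars_in_quartet=1 acc=0x2D bytes_emitted=0
After char 1 ('E'=4): chars_in_quartet=2 acc=0xB44 bytes_emitted=0
After char 2 ('O'=14): chars_in_quartet=3 acc=0x2D10E bytes_emitted=0
After char 3 ('u'=46): chars_in_quartet=4 acc=0xB443AE -> emit B4 43 AE, reset; bytes_emitted=3
After char 4 ('x'=49): chars_in_quartet=1 acc=0x31 bytes_emitted=3
After char 5 ('g'=32): chars_in_quartet=2 acc=0xC60 bytes_emitted=3
Padding '==': partial quartet acc=0xC60 -> emit C6; bytes_emitted=4

Answer: B4 43 AE C6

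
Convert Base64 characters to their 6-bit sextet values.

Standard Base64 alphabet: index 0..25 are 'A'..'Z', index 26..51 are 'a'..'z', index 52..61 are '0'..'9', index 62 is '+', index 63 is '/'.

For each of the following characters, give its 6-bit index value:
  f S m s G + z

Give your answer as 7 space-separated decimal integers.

'f': a..z range, 26 + ord('f') − ord('a') = 31
'S': A..Z range, ord('S') − ord('A') = 18
'm': a..z range, 26 + ord('m') − ord('a') = 38
's': a..z range, 26 + ord('s') − ord('a') = 44
'G': A..Z range, ord('G') − ord('A') = 6
'+': index 62
'z': a..z range, 26 + ord('z') − ord('a') = 51

Answer: 31 18 38 44 6 62 51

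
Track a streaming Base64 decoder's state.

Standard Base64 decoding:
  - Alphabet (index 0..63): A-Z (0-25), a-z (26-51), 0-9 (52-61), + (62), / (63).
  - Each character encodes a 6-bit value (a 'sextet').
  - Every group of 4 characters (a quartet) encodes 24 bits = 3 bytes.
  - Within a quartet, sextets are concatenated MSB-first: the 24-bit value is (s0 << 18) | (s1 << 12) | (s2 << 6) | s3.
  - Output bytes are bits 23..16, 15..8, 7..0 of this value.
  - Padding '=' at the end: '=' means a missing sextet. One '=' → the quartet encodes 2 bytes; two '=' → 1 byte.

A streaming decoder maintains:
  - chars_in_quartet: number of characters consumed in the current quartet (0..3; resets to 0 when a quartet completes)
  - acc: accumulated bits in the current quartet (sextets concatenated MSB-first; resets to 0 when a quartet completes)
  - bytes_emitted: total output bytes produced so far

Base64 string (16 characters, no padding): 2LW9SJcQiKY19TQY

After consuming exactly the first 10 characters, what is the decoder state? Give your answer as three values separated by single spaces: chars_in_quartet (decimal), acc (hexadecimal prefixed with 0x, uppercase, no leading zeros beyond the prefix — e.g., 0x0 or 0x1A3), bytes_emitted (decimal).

Answer: 2 0x88A 6

Derivation:
After char 0 ('2'=54): chars_in_quartet=1 acc=0x36 bytes_emitted=0
After char 1 ('L'=11): chars_in_quartet=2 acc=0xD8B bytes_emitted=0
After char 2 ('W'=22): chars_in_quartet=3 acc=0x362D6 bytes_emitted=0
After char 3 ('9'=61): chars_in_quartet=4 acc=0xD8B5BD -> emit D8 B5 BD, reset; bytes_emitted=3
After char 4 ('S'=18): chars_in_quartet=1 acc=0x12 bytes_emitted=3
After char 5 ('J'=9): chars_in_quartet=2 acc=0x489 bytes_emitted=3
After char 6 ('c'=28): chars_in_quartet=3 acc=0x1225C bytes_emitted=3
After char 7 ('Q'=16): chars_in_quartet=4 acc=0x489710 -> emit 48 97 10, reset; bytes_emitted=6
After char 8 ('i'=34): chars_in_quartet=1 acc=0x22 bytes_emitted=6
After char 9 ('K'=10): chars_in_quartet=2 acc=0x88A bytes_emitted=6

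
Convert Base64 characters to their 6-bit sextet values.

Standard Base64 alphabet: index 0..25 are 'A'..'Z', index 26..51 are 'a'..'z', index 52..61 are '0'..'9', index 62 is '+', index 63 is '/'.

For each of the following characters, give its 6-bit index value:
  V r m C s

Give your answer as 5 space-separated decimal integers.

'V': A..Z range, ord('V') − ord('A') = 21
'r': a..z range, 26 + ord('r') − ord('a') = 43
'm': a..z range, 26 + ord('m') − ord('a') = 38
'C': A..Z range, ord('C') − ord('A') = 2
's': a..z range, 26 + ord('s') − ord('a') = 44

Answer: 21 43 38 2 44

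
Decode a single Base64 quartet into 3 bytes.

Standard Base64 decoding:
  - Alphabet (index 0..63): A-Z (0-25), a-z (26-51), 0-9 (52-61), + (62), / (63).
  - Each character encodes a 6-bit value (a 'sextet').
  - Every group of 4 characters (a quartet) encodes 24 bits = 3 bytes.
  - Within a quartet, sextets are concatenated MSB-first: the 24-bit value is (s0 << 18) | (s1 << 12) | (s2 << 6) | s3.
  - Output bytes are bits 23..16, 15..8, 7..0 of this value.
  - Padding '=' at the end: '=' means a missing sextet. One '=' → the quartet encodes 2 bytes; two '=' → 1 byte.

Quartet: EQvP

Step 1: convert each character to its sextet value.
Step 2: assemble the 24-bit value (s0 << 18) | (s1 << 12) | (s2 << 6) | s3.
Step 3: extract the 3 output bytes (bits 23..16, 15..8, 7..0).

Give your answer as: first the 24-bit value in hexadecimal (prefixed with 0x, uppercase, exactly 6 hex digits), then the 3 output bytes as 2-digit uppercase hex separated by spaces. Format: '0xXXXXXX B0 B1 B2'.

Answer: 0x110BCF 11 0B CF

Derivation:
Sextets: E=4, Q=16, v=47, P=15
24-bit: (4<<18) | (16<<12) | (47<<6) | 15
      = 0x100000 | 0x010000 | 0x000BC0 | 0x00000F
      = 0x110BCF
Bytes: (v>>16)&0xFF=11, (v>>8)&0xFF=0B, v&0xFF=CF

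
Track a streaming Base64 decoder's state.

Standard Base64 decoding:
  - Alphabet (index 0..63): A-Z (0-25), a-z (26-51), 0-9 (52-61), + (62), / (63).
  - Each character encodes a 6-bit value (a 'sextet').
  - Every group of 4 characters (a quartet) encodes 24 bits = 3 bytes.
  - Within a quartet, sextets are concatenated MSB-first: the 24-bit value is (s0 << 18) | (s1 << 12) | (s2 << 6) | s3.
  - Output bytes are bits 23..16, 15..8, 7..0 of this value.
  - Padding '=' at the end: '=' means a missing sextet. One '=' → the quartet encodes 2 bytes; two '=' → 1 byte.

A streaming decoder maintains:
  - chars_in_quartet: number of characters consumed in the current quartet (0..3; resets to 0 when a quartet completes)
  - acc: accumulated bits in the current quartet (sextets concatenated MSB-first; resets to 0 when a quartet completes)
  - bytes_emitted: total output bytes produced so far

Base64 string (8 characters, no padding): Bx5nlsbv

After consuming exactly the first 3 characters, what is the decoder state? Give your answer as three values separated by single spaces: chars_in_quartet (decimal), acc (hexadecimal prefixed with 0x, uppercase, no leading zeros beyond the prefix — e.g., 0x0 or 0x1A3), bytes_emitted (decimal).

After char 0 ('B'=1): chars_in_quartet=1 acc=0x1 bytes_emitted=0
After char 1 ('x'=49): chars_in_quartet=2 acc=0x71 bytes_emitted=0
After char 2 ('5'=57): chars_in_quartet=3 acc=0x1C79 bytes_emitted=0

Answer: 3 0x1C79 0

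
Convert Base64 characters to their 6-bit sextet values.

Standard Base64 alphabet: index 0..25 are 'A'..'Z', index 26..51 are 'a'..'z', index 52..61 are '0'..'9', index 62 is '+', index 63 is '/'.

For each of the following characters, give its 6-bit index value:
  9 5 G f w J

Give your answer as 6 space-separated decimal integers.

'9': 0..9 range, 52 + ord('9') − ord('0') = 61
'5': 0..9 range, 52 + ord('5') − ord('0') = 57
'G': A..Z range, ord('G') − ord('A') = 6
'f': a..z range, 26 + ord('f') − ord('a') = 31
'w': a..z range, 26 + ord('w') − ord('a') = 48
'J': A..Z range, ord('J') − ord('A') = 9

Answer: 61 57 6 31 48 9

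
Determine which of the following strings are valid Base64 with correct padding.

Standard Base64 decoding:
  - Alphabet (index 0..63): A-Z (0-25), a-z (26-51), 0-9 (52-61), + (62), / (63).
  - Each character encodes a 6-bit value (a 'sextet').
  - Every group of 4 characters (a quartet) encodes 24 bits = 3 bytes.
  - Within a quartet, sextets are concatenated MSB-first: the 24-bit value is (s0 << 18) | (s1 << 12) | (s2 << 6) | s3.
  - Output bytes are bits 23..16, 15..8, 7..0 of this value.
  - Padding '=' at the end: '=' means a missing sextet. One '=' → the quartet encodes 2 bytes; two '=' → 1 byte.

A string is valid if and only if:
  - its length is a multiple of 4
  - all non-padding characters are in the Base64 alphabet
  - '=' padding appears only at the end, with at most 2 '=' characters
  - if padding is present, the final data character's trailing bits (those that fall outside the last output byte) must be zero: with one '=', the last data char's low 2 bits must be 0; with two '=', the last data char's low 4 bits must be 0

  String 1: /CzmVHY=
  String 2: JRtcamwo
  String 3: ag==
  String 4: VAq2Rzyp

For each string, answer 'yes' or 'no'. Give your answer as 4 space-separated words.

Answer: yes yes yes yes

Derivation:
String 1: '/CzmVHY=' → valid
String 2: 'JRtcamwo' → valid
String 3: 'ag==' → valid
String 4: 'VAq2Rzyp' → valid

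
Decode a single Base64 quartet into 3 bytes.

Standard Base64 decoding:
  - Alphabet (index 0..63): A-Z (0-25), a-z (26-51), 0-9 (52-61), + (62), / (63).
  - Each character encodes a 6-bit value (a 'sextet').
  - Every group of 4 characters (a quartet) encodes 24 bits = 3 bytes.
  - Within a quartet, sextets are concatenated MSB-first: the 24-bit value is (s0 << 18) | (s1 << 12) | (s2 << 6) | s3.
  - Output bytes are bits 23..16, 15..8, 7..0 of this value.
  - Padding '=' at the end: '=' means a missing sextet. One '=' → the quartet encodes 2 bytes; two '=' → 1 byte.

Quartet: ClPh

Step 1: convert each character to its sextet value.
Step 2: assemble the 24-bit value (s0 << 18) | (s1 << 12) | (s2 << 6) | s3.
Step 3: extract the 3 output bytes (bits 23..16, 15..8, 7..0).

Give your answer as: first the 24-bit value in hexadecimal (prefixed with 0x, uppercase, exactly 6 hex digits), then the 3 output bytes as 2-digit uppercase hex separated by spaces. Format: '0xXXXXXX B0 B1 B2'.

Sextets: C=2, l=37, P=15, h=33
24-bit: (2<<18) | (37<<12) | (15<<6) | 33
      = 0x080000 | 0x025000 | 0x0003C0 | 0x000021
      = 0x0A53E1
Bytes: (v>>16)&0xFF=0A, (v>>8)&0xFF=53, v&0xFF=E1

Answer: 0x0A53E1 0A 53 E1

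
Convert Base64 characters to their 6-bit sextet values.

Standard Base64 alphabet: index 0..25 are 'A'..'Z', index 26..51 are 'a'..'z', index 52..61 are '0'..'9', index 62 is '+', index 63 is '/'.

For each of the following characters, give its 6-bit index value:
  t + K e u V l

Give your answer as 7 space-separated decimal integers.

't': a..z range, 26 + ord('t') − ord('a') = 45
'+': index 62
'K': A..Z range, ord('K') − ord('A') = 10
'e': a..z range, 26 + ord('e') − ord('a') = 30
'u': a..z range, 26 + ord('u') − ord('a') = 46
'V': A..Z range, ord('V') − ord('A') = 21
'l': a..z range, 26 + ord('l') − ord('a') = 37

Answer: 45 62 10 30 46 21 37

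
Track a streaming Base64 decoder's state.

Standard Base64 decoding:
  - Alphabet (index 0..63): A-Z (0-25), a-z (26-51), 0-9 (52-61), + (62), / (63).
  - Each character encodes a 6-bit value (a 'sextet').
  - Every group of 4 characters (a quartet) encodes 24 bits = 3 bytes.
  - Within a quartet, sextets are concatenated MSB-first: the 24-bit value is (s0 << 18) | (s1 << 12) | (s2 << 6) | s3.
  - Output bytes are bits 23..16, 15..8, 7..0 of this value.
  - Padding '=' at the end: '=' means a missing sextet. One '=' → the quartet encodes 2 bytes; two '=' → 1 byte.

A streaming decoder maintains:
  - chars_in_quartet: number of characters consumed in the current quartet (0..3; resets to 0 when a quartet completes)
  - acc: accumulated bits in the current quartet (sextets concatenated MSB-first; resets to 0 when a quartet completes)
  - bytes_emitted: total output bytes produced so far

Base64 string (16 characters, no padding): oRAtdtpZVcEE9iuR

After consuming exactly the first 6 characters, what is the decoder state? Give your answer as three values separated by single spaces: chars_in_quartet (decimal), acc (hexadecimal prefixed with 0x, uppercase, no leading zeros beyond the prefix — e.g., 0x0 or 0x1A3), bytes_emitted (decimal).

Answer: 2 0x76D 3

Derivation:
After char 0 ('o'=40): chars_in_quartet=1 acc=0x28 bytes_emitted=0
After char 1 ('R'=17): chars_in_quartet=2 acc=0xA11 bytes_emitted=0
After char 2 ('A'=0): chars_in_quartet=3 acc=0x28440 bytes_emitted=0
After char 3 ('t'=45): chars_in_quartet=4 acc=0xA1102D -> emit A1 10 2D, reset; bytes_emitted=3
After char 4 ('d'=29): chars_in_quartet=1 acc=0x1D bytes_emitted=3
After char 5 ('t'=45): chars_in_quartet=2 acc=0x76D bytes_emitted=3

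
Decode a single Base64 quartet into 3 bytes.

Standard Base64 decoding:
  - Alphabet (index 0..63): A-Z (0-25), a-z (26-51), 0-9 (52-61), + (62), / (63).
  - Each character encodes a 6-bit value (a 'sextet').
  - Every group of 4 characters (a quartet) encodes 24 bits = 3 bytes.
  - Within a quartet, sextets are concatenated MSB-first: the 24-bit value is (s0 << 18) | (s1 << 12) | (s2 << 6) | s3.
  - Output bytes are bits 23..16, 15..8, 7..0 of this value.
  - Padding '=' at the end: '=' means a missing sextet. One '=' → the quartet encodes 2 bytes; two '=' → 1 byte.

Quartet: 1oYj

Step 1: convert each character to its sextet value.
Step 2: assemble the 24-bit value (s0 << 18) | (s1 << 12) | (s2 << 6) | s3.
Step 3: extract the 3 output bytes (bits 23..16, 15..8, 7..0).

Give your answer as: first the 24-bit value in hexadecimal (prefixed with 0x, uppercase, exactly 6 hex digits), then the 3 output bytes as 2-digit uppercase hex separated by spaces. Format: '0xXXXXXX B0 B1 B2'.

Sextets: 1=53, o=40, Y=24, j=35
24-bit: (53<<18) | (40<<12) | (24<<6) | 35
      = 0xD40000 | 0x028000 | 0x000600 | 0x000023
      = 0xD68623
Bytes: (v>>16)&0xFF=D6, (v>>8)&0xFF=86, v&0xFF=23

Answer: 0xD68623 D6 86 23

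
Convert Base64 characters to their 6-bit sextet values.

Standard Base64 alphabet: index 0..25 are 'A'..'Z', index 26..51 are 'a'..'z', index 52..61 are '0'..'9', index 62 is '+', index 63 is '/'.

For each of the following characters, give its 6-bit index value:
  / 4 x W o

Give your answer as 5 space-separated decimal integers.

'/': index 63
'4': 0..9 range, 52 + ord('4') − ord('0') = 56
'x': a..z range, 26 + ord('x') − ord('a') = 49
'W': A..Z range, ord('W') − ord('A') = 22
'o': a..z range, 26 + ord('o') − ord('a') = 40

Answer: 63 56 49 22 40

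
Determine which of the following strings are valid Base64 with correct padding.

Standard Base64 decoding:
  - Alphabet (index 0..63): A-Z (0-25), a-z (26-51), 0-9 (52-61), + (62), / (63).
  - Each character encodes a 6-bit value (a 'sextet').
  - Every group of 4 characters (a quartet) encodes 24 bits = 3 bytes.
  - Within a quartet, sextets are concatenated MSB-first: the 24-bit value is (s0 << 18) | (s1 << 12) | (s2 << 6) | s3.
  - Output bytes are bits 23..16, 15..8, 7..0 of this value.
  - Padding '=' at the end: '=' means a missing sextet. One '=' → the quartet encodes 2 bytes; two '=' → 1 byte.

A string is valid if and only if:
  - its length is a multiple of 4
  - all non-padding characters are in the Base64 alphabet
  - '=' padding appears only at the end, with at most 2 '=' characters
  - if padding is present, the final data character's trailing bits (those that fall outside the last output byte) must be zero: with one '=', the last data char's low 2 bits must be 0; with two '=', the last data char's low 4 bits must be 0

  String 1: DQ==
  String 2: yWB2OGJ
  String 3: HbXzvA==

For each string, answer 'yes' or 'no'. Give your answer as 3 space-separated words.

String 1: 'DQ==' → valid
String 2: 'yWB2OGJ' → invalid (len=7 not mult of 4)
String 3: 'HbXzvA==' → valid

Answer: yes no yes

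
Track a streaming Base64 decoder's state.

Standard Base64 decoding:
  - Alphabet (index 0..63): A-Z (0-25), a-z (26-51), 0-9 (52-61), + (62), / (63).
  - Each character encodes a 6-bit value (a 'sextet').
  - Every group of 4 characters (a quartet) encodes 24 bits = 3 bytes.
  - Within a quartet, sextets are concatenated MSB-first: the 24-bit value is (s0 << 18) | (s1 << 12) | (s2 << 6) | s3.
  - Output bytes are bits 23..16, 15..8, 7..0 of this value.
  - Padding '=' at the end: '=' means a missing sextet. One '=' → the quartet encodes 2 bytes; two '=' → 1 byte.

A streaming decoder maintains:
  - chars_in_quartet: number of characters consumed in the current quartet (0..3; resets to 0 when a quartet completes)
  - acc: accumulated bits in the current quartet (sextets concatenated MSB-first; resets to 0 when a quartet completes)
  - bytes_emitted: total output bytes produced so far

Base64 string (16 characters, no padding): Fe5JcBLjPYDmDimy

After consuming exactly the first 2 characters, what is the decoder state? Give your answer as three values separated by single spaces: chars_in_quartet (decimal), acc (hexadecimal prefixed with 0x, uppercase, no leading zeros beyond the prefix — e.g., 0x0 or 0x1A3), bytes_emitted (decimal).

Answer: 2 0x15E 0

Derivation:
After char 0 ('F'=5): chars_in_quartet=1 acc=0x5 bytes_emitted=0
After char 1 ('e'=30): chars_in_quartet=2 acc=0x15E bytes_emitted=0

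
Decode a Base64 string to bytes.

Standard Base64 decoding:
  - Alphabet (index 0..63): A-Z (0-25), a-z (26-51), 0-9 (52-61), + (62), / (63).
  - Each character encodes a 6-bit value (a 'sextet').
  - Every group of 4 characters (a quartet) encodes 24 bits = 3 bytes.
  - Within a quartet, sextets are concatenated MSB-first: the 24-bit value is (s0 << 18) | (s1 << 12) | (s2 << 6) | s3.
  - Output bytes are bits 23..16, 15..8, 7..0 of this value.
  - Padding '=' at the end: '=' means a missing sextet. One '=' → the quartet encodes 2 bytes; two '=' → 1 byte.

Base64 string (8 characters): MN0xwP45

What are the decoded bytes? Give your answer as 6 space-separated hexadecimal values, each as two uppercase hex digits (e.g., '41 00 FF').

After char 0 ('M'=12): chars_in_quartet=1 acc=0xC bytes_emitted=0
After char 1 ('N'=13): chars_in_quartet=2 acc=0x30D bytes_emitted=0
After char 2 ('0'=52): chars_in_quartet=3 acc=0xC374 bytes_emitted=0
After char 3 ('x'=49): chars_in_quartet=4 acc=0x30DD31 -> emit 30 DD 31, reset; bytes_emitted=3
After char 4 ('w'=48): chars_in_quartet=1 acc=0x30 bytes_emitted=3
After char 5 ('P'=15): chars_in_quartet=2 acc=0xC0F bytes_emitted=3
After char 6 ('4'=56): chars_in_quartet=3 acc=0x303F8 bytes_emitted=3
After char 7 ('5'=57): chars_in_quartet=4 acc=0xC0FE39 -> emit C0 FE 39, reset; bytes_emitted=6

Answer: 30 DD 31 C0 FE 39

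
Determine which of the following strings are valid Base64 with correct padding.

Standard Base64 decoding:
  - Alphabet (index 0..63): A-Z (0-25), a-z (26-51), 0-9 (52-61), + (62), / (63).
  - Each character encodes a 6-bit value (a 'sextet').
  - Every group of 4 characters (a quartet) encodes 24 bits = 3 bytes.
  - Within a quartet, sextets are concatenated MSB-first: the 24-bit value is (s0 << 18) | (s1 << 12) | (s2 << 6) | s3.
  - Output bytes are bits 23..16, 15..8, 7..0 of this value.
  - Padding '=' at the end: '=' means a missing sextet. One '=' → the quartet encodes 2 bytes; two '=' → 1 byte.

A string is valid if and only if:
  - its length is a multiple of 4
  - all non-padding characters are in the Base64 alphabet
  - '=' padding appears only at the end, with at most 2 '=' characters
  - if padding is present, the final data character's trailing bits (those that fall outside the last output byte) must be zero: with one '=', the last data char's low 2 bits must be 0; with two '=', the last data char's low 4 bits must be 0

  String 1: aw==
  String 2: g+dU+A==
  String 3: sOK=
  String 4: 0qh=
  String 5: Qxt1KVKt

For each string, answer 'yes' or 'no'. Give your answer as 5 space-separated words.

Answer: yes yes no no yes

Derivation:
String 1: 'aw==' → valid
String 2: 'g+dU+A==' → valid
String 3: 'sOK=' → invalid (bad trailing bits)
String 4: '0qh=' → invalid (bad trailing bits)
String 5: 'Qxt1KVKt' → valid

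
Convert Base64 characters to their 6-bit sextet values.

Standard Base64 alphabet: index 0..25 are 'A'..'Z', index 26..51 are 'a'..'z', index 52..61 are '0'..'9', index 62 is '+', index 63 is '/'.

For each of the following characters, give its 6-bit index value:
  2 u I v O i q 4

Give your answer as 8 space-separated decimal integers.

Answer: 54 46 8 47 14 34 42 56

Derivation:
'2': 0..9 range, 52 + ord('2') − ord('0') = 54
'u': a..z range, 26 + ord('u') − ord('a') = 46
'I': A..Z range, ord('I') − ord('A') = 8
'v': a..z range, 26 + ord('v') − ord('a') = 47
'O': A..Z range, ord('O') − ord('A') = 14
'i': a..z range, 26 + ord('i') − ord('a') = 34
'q': a..z range, 26 + ord('q') − ord('a') = 42
'4': 0..9 range, 52 + ord('4') − ord('0') = 56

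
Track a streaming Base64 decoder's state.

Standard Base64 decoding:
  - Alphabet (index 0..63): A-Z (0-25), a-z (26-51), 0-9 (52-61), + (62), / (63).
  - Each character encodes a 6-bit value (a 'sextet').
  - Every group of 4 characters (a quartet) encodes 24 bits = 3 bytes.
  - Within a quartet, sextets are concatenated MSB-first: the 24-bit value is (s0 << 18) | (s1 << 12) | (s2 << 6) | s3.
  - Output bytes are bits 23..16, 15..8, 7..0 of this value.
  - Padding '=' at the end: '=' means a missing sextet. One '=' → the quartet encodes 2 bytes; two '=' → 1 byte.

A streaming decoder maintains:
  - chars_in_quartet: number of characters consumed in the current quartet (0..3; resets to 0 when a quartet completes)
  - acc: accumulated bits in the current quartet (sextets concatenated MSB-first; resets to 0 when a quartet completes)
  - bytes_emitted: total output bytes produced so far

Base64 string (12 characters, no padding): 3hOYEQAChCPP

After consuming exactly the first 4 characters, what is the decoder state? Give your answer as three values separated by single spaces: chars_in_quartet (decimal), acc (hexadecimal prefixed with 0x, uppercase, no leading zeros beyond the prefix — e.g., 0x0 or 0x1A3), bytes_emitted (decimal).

Answer: 0 0x0 3

Derivation:
After char 0 ('3'=55): chars_in_quartet=1 acc=0x37 bytes_emitted=0
After char 1 ('h'=33): chars_in_quartet=2 acc=0xDE1 bytes_emitted=0
After char 2 ('O'=14): chars_in_quartet=3 acc=0x3784E bytes_emitted=0
After char 3 ('Y'=24): chars_in_quartet=4 acc=0xDE1398 -> emit DE 13 98, reset; bytes_emitted=3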